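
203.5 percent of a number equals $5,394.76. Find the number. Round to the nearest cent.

$2,650.99

$5,394.76 ÷ 2.035 ≈ $2,650.99.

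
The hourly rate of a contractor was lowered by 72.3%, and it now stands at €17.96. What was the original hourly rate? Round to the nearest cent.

The overall multiplier applied was 0.277.
So the original hourly rate was €17.96 ÷ 0.277 ≈ €64.84.

€64.84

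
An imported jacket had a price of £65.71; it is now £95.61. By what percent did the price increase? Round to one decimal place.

45.5%

Change: £95.61 − £65.71 = £29.90.
Relative to the original: £29.90 ÷ £65.71 ≈ 45.5%.
So the price increased by 45.5%.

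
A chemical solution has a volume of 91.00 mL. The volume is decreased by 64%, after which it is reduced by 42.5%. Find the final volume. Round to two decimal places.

Apply the 64% decrease: 91.00 × 0.36 = 32.76.
After the 42.5% decrease: 32.76 × 0.575 = 18.837 ≈ 18.84.

18.84 mL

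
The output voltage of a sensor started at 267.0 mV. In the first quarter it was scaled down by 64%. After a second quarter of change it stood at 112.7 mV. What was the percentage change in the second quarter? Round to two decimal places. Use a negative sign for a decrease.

17.25%

After the first quarter: 267.0 × 0.36 = 96.12.
Second-quarter multiplier: 112.7 ÷ 96.12 ≈ 1.172493.
That is a change of 17.25%.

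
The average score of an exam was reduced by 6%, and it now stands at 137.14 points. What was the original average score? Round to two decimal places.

145.89 points

The overall multiplier applied was 0.94.
So the original average score was 137.14 ÷ 0.94 ≈ 145.89 points.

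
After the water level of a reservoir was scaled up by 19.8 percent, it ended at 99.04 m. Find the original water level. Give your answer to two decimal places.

82.67 m

The overall multiplier applied was 1.198.
So the original water level was 99.04 ÷ 1.198 ≈ 82.67 m.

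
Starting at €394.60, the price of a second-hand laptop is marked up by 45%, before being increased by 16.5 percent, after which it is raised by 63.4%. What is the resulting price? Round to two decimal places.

45% increase: €394.60 × 1.45 = €572.17.
After the 16.5% increase: €572.17 × 1.165 = €666.57805.
Apply the 63.4% increase: €666.57805 × 1.634 = €1089.1885337 ≈ €1089.19.

€1089.19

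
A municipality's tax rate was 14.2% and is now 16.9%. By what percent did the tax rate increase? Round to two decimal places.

The change is 16.9 − 14.2 = 2.7 percentage points.
Relative to the original 14.2%, that is 2.7 ÷ 14.2 ≈ 19.01%.
So the tax rate rose by 19.01%.

19.01%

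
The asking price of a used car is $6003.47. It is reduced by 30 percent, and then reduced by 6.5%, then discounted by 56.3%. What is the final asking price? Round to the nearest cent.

$1717.09

Each change multiplies by a factor: 0.7 × 0.935 × 0.437 = 0.2860165.
$6003.47 × 0.2860165 = $1717.091477255 ≈ $1717.09.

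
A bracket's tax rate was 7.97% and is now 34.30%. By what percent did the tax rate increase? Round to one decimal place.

The change is 34.30 − 7.97 = 26.33 percentage points.
Relative to the original 7.97%, that is 26.33 ÷ 7.97 ≈ 330.4%.
So the tax rate rose by 330.4%.

330.4%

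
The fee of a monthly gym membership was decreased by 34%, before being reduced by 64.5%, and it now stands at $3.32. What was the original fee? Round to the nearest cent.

$14.17

Undoing the 64.5% decrease: $3.32 ÷ 0.355 ≈ $9.352113.
Undoing the 34% decrease: $9.352113 ÷ 0.66 ≈ $14.17.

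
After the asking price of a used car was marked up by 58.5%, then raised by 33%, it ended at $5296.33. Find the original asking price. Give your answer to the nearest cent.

The overall multiplier applied was 1.585 × 1.33 = 2.10805.
So the original asking price was $5296.33 ÷ 2.10805 ≈ $2512.43.

$2512.43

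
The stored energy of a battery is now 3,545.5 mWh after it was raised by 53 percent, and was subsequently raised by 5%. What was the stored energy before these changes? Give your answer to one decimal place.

2,207.0 mWh

Undoing the 5% increase: 3,545.5 ÷ 1.05 ≈ 3376.666667.
Undoing the 53% increase: 3376.666667 ÷ 1.53 ≈ 2,207.0 mWh.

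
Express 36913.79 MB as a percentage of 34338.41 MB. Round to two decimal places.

107.50%

36913.79 MB ÷ 34338.41 MB ≈ 107.50%.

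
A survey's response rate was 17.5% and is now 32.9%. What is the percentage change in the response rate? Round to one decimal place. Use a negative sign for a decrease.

The change is 32.9 − 17.5 = 15.4 percentage points.
Relative to the original 17.5%, that is 15.4 ÷ 17.5 = 88.0%.

88.0%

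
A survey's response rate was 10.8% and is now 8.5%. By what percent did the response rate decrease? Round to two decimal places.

The change is 8.5 − 10.8 = -2.3 percentage points.
Relative to the original 10.8%, that is -2.3 ÷ 10.8 ≈ -21.30%.
So the response rate fell by 21.30%.

21.30%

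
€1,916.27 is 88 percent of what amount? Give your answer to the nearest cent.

€2,177.58

€1,916.27 ÷ 0.88 ≈ €2,177.58.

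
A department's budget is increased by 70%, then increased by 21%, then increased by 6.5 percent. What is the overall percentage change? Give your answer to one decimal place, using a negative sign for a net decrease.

119.1%

The combined multiplier is 1.7 × 1.21 × 1.065 = 2.190705.
That corresponds to an increase of 119.1%.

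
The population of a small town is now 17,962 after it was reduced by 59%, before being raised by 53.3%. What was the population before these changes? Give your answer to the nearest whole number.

The overall multiplier applied was 0.41 × 1.533 = 0.62853.
So the original population was 17,962 ÷ 0.62853 ≈ 28,578.

28,578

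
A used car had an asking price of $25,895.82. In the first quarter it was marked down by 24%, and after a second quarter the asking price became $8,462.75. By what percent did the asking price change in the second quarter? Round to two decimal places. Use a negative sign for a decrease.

-57.00%

After the first quarter: $25,895.82 × 0.76 = $19680.8232.
Second-quarter multiplier: $8,462.75 ÷ $19680.8232 ≈ 0.43.
That is a change of -57.00%.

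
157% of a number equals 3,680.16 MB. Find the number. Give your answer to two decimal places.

2,344.05 MB

3,680.16 MB ÷ 1.57 ≈ 2,344.05 MB.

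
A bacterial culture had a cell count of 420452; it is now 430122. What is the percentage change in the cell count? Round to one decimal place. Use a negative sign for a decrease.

Change: 430122 − 420452 = 9670.
Relative to the original: 9670 ÷ 420452 ≈ 2.3%.

2.3%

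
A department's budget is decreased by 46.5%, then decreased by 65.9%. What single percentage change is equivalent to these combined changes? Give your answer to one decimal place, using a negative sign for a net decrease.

The combined multiplier is 0.535 × 0.341 = 0.182435.
That corresponds to a decrease of 81.8%.

-81.8%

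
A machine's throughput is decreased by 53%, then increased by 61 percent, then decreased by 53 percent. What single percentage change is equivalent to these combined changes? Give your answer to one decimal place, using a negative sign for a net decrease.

The combined multiplier is 0.47 × 1.61 × 0.47 = 0.355649.
That corresponds to a decrease of 64.4%.

-64.4%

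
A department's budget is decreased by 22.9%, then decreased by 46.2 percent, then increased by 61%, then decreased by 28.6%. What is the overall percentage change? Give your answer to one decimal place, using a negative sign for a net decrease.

A 22.9% decrease multiplies by 0.771.
Then a 46.2% decrease: 0.771 × 0.538 = 0.414798.
Then a 61% increase: 0.414798 × 1.61 = 0.66782478.
Then a 28.6% decrease: 0.66782478 × 0.714 = 0.47682689292.
Overall factor 0.47682689292, i.e. -52.3%.

-52.3%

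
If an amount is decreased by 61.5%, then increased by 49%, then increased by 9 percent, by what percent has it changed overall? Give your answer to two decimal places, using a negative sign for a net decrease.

A 61.5% decrease multiplies by 0.385.
Then a 49% increase: 0.385 × 1.49 = 0.57365.
Then a 9% increase: 0.57365 × 1.09 = 0.6252785.
Overall factor 0.6252785, i.e. -37.47%.

-37.47%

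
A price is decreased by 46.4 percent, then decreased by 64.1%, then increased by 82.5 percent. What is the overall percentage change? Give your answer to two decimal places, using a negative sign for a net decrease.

The combined multiplier is 0.536 × 0.359 × 1.825 = 0.3511738.
That corresponds to a decrease of 64.88%.

-64.88%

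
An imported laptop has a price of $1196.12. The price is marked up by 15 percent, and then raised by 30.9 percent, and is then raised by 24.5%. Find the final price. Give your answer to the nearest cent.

Each change multiplies by a factor: 1.15 × 1.309 × 1.245 = 1.87416075.
$1196.12 × 1.87416075 = $2241.72115629 ≈ $2241.72.

$2241.72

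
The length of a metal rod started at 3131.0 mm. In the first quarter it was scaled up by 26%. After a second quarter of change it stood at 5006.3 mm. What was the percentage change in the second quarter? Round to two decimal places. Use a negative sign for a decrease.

26.90%

After the first quarter: 3131.0 × 1.26 = 3945.06.
Second-quarter multiplier: 5006.3 ÷ 3945.06 ≈ 1.269005.
That is a change of 26.90%.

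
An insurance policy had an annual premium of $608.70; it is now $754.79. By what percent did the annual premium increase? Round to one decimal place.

Change: $754.79 − $608.70 = $146.09.
Relative to the original: $146.09 ÷ $608.70 ≈ 24.0%.
So the annual premium increased by 24.0%.

24.0%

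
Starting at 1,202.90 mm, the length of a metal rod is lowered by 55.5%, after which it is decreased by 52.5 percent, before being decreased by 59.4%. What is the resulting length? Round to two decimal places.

After the 55.5% decrease: 1,202.90 × 0.445 = 535.2905.
After the 52.5% decrease: 535.2905 × 0.475 = 254.2629875.
After the 59.4% decrease: 254.2629875 × 0.406 = 103.230772925 ≈ 103.23.

103.23 mm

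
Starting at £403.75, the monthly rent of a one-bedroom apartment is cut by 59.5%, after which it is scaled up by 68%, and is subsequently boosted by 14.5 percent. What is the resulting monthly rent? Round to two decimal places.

Each change multiplies by a factor: 0.405 × 1.68 × 1.145 = 0.779058.
£403.75 × 0.779058 = £314.5446675 ≈ £314.54.

£314.54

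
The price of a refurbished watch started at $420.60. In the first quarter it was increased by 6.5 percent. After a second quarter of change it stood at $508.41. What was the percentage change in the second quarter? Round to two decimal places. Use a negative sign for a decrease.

After the first quarter: $420.60 × 1.065 = $447.939.
Second-quarter multiplier: $508.41 ÷ $447.939 ≈ 1.134998.
That is a change of 13.50%.

13.50%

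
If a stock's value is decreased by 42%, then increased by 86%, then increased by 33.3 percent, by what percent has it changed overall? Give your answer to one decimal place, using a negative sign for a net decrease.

43.8%

A 42% decrease multiplies by 0.58.
Then an 86% increase: 0.58 × 1.86 = 1.0788.
Then a 33.3% increase: 1.0788 × 1.333 = 1.4380404.
Overall factor 1.4380404, i.e. 43.8%.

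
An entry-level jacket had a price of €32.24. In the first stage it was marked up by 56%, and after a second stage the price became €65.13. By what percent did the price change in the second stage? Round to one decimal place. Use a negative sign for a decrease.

After the first stage: €32.24 × 1.56 = €50.2944.
Second-stage multiplier: €65.13 ÷ €50.2944 ≈ 1.29498.
That is a change of 29.5%.

29.5%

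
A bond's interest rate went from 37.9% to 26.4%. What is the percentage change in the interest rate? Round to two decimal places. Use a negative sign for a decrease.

-30.34%

The change is 26.4 − 37.9 = -11.5 percentage points.
Relative to the original 37.9%, that is -11.5 ÷ 37.9 ≈ -30.34%.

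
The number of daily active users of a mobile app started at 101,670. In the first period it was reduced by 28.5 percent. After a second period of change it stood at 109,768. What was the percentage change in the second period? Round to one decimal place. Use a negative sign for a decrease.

51.0%

After the first period: 101,670 × 0.715 = 72694.05.
Second-period multiplier: 109,768 ÷ 72694.05 ≈ 1.51.
That is a change of 51.0%.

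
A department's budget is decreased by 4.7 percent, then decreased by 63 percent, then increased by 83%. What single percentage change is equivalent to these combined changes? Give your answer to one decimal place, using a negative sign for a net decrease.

The combined multiplier is 0.953 × 0.37 × 1.83 = 0.6452763.
That corresponds to a decrease of 35.5%.

-35.5%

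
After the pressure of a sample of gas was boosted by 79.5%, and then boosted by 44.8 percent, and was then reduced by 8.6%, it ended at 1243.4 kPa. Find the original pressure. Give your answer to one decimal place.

The overall multiplier applied was 1.795 × 1.448 × 0.914 = 2.37563224.
So the original pressure was 1243.4 ÷ 2.37563224 ≈ 523.4 kPa.

523.4 kPa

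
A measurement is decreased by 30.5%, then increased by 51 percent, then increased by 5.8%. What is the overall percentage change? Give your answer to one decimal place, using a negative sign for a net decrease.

A 30.5% decrease multiplies by 0.695.
Then a 51% increase: 0.695 × 1.51 = 1.04945.
Then a 5.8% increase: 1.04945 × 1.058 = 1.1103181.
Overall factor 1.1103181, i.e. 11.0%.

11.0%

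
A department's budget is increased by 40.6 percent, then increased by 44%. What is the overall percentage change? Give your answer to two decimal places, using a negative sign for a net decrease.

102.46%

A 40.6% increase multiplies by 1.406.
Then a 44% increase: 1.406 × 1.44 = 2.02464.
Overall factor 2.02464, i.e. 102.46%.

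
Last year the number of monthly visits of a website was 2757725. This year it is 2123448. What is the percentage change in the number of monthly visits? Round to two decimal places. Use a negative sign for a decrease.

Change: 2123448 − 2757725 = -634277.
Relative to the original: -634277 ÷ 2757725 ≈ -23.00%.

-23.00%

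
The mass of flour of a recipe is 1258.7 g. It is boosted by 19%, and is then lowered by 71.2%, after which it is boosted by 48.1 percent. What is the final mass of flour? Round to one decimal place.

Apply the 19% increase: 1258.7 × 1.19 = 1497.853.
71.2% decrease: 1497.853 × 0.288 = 431.381664.
Apply the 48.1% increase: 431.381664 × 1.481 = 638.876244384 ≈ 638.9.

638.9 g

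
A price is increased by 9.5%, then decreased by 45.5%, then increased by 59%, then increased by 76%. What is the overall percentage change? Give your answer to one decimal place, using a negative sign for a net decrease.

67.0%

The combined multiplier is 1.095 × 0.545 × 1.59 × 1.76 = 1.67001516.
That corresponds to an increase of 67.0%.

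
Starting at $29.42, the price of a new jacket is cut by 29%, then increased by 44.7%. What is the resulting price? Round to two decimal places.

Each change multiplies by a factor: 0.71 × 1.447 = 1.02737.
$29.42 × 1.02737 = $30.2252254 ≈ $30.23.

$30.23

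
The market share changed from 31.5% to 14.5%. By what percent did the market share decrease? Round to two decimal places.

53.97%

The change is 14.5 − 31.5 = -17.0 percentage points.
Relative to the original 31.5%, that is -17.0 ÷ 31.5 ≈ -53.97%.
So the market share fell by 53.97%.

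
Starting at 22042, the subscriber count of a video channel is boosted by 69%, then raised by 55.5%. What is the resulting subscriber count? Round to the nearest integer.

57925

Apply the 69% increase: 22042 × 1.69 = 37250.98.
55.5% increase: 37250.98 × 1.555 = 57925.2739 ≈ 57925.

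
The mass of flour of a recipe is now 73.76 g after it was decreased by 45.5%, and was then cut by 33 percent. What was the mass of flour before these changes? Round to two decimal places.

Undoing the 33% decrease: 73.76 ÷ 0.67 ≈ 110.089552.
Undoing the 45.5% decrease: 110.089552 ÷ 0.545 ≈ 202.00 g.

202.00 g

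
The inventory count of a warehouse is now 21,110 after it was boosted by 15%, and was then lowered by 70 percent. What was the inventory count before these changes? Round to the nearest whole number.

61,188

The overall multiplier applied was 1.15 × 0.3 = 0.345.
So the original inventory count was 21,110 ÷ 0.345 ≈ 61,188.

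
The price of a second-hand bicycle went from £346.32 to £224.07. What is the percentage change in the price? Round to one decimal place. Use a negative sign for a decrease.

-35.3%

Change: £224.07 − £346.32 = -£122.25.
Relative to the original: -£122.25 ÷ £346.32 ≈ -35.3%.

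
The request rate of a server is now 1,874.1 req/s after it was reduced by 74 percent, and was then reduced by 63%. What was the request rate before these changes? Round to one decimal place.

19,481.3 req/s

The overall multiplier applied was 0.26 × 0.37 = 0.0962.
So the original request rate was 1,874.1 ÷ 0.0962 ≈ 19,481.3 req/s.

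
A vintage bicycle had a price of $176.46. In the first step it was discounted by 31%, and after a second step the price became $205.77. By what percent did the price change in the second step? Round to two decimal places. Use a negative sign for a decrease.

After the first step: $176.46 × 0.69 = $121.7574.
Second-step multiplier: $205.77 ÷ $121.7574 ≈ 1.69.
That is a change of 69.00%.

69.00%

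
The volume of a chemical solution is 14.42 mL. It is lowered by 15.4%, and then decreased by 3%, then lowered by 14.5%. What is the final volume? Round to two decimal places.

15.4% decrease: 14.42 × 0.846 = 12.19932.
After the 3% decrease: 12.19932 × 0.97 = 11.8333404.
14.5% decrease: 11.8333404 × 0.855 = 10.117506042 ≈ 10.12.

10.12 mL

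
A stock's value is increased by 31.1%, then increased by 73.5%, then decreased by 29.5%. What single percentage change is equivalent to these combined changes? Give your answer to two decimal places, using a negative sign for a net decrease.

60.36%

A 31.1% increase multiplies by 1.311.
Then a 73.5% increase: 1.311 × 1.735 = 2.274585.
Then a 29.5% decrease: 2.274585 × 0.705 = 1.603582425.
Overall factor 1.603582425, i.e. 60.36%.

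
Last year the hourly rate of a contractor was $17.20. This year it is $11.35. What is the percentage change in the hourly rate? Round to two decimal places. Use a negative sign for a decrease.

-34.01%

Change: $11.35 − $17.20 = -$5.85.
Relative to the original: -$5.85 ÷ $17.20 ≈ -34.01%.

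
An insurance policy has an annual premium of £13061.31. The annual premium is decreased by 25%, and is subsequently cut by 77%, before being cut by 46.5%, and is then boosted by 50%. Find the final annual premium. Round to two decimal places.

£1808.09

After the 25% decrease: £13061.31 × 0.75 = £9795.9825.
After the 77% decrease: £9795.9825 × 0.23 = £2253.075975.
Apply the 46.5% decrease: £2253.075975 × 0.535 = £1205.395646625.
50% increase: £1205.395646625 × 1.5 = £1808.0934699375 ≈ £1808.09.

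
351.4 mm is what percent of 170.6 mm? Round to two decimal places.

205.98%

351.4 mm ÷ 170.6 mm ≈ 205.98%.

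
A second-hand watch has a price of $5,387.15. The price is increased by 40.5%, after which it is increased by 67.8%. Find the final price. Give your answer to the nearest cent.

$12,700.69

Each change multiplies by a factor: 1.405 × 1.678 = 2.35759.
$5,387.15 × 2.35759 = $12700.6909685 ≈ $12,700.69.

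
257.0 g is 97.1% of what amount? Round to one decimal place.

264.7 g

257.0 g ÷ 0.971 ≈ 264.7 g.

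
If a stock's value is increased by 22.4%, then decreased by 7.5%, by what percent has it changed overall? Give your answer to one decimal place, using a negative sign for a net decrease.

A 22.4% increase multiplies by 1.224.
Then a 7.5% decrease: 1.224 × 0.925 = 1.1322.
Overall factor 1.1322, i.e. 13.2%.

13.2%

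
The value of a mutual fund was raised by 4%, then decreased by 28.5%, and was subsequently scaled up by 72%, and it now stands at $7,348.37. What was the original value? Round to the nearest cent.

Undoing the 72% increase: $7,348.37 ÷ 1.72 ≈ $4272.30814.
Undoing the 28.5% decrease: $4272.30814 ÷ 0.715 ≈ $5975.25614.
Undoing the 4% increase: $5975.25614 ÷ 1.04 ≈ $5,745.44.

$5,745.44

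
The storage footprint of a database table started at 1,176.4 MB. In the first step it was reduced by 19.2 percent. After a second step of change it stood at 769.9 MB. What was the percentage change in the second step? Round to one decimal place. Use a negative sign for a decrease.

-19.0%

After the first step: 1,176.4 × 0.808 = 950.5312.
Second-step multiplier: 769.9 ÷ 950.5312 ≈ 0.80997.
That is a change of -19.0%.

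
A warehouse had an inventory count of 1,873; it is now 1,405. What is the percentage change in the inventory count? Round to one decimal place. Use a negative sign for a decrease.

-25.0%

Change: 1,405 − 1,873 = -468.
Relative to the original: -468 ÷ 1,873 ≈ -25.0%.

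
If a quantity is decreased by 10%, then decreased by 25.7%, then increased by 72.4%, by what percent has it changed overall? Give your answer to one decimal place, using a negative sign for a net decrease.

15.3%

A 10% decrease multiplies by 0.9.
Then a 25.7% decrease: 0.9 × 0.743 = 0.6687.
Then a 72.4% increase: 0.6687 × 1.724 = 1.1528388.
Overall factor 1.1528388, i.e. 15.3%.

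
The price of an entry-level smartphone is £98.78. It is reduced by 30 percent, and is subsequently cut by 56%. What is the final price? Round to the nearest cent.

£30.42

Each change multiplies by a factor: 0.7 × 0.44 = 0.308.
£98.78 × 0.308 = £30.42424 ≈ £30.42.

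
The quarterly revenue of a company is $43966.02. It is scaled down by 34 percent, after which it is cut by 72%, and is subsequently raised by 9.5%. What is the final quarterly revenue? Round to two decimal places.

$8896.79

Each change multiplies by a factor: 0.66 × 0.28 × 1.095 = 0.202356.
$43966.02 × 0.202356 = $8896.78794312 ≈ $8896.79.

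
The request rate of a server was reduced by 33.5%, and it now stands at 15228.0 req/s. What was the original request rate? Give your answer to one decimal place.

22899.2 req/s

The overall multiplier applied was 0.665.
So the original request rate was 15228.0 ÷ 0.665 ≈ 22899.2 req/s.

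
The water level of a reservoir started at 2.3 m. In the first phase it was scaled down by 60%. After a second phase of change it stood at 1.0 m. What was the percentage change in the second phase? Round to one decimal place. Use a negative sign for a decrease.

8.7%

After the first phase: 2.3 × 0.4 = 0.92.
Second-phase multiplier: 1.0 ÷ 0.92 ≈ 1.08696.
That is a change of 8.7%.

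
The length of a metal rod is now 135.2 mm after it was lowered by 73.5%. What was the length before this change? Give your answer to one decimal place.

The overall multiplier applied was 0.265.
So the original length was 135.2 ÷ 0.265 ≈ 510.2 mm.

510.2 mm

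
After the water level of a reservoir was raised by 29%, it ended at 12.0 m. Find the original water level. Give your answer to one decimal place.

9.3 m

The overall multiplier applied was 1.29.
So the original water level was 12.0 ÷ 1.29 ≈ 9.3 m.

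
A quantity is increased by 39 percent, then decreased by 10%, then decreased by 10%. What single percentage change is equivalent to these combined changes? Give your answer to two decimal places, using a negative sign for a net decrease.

A 39% increase multiplies by 1.39.
Then a 10% decrease: 1.39 × 0.9 = 1.251.
Then a 10% decrease: 1.251 × 0.9 = 1.1259.
Overall factor 1.1259, i.e. 12.59%.

12.59%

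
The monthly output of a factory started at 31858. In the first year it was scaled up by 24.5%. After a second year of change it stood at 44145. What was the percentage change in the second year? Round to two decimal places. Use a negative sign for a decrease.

11.30%

After the first year: 31858 × 1.245 = 39663.21.
Second-year multiplier: 44145 ÷ 39663.21 ≈ 1.112996.
That is a change of 11.30%.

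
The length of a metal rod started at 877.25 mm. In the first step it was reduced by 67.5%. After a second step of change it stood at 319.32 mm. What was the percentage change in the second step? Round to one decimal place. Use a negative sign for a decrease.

12.0%

After the first step: 877.25 × 0.325 = 285.10625.
Second-step multiplier: 319.32 ÷ 285.10625 ≈ 1.12.
That is a change of 12.0%.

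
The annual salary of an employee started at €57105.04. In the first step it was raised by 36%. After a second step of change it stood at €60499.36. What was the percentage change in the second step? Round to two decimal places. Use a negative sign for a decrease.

-22.10%

After the first step: €57105.04 × 1.36 = €77662.8544.
Second-step multiplier: €60499.36 ÷ €77662.8544 ≈ 0.779.
That is a change of -22.10%.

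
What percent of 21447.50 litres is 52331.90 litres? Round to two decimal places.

244.00%

52331.90 litres ÷ 21447.50 litres = 244.00%.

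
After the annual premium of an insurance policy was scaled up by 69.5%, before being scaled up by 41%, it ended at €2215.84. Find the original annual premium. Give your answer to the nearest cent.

The overall multiplier applied was 1.695 × 1.41 = 2.38995.
So the original annual premium was €2215.84 ÷ 2.38995 ≈ €927.15.

€927.15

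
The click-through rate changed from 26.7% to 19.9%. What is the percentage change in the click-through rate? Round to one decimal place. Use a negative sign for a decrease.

-25.5%

The change is 19.9 − 26.7 = -6.8 percentage points.
Relative to the original 26.7%, that is -6.8 ÷ 26.7 ≈ -25.5%.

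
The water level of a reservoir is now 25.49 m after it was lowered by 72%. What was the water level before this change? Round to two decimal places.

91.04 m

The overall multiplier applied was 0.28.
So the original water level was 25.49 ÷ 0.28 ≈ 91.04 m.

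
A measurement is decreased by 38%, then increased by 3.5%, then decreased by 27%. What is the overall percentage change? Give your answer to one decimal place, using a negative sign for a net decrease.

The combined multiplier is 0.62 × 1.035 × 0.73 = 0.468441.
That corresponds to a decrease of 53.2%.

-53.2%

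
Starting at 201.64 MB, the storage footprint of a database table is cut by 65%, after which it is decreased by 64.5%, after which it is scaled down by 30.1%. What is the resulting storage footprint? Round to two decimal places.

65% decrease: 201.64 × 0.35 = 70.574.
64.5% decrease: 70.574 × 0.355 = 25.05377.
30.1% decrease: 25.05377 × 0.699 = 17.51258523 ≈ 17.51.

17.51 MB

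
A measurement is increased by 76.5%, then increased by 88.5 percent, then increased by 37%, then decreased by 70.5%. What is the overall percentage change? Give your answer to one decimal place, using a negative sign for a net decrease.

34.5%

The combined multiplier is 1.765 × 1.885 × 1.37 × 0.295 = 1.34461715375.
That corresponds to an increase of 34.5%.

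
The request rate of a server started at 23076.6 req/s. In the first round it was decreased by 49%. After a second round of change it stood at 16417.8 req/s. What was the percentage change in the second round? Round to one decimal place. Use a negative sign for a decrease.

39.5%

After the first round: 23076.6 × 0.51 = 11769.066.
Second-round multiplier: 16417.8 ÷ 11769.066 ≈ 1.395.
That is a change of 39.5%.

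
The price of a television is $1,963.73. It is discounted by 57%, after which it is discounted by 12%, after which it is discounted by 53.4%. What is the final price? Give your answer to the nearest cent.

$346.27

57% decrease: $1,963.73 × 0.43 = $844.4039.
Apply the 12% decrease: $844.4039 × 0.88 = $743.075432.
53.4% decrease: $743.075432 × 0.466 = $346.273151312 ≈ $346.27.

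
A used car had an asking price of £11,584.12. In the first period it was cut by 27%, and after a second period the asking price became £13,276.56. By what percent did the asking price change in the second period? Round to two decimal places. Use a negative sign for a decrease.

After the first period: £11,584.12 × 0.73 = £8456.4076.
Second-period multiplier: £13,276.56 ÷ £8456.4076 ≈ 1.57.
That is a change of 57.00%.

57.00%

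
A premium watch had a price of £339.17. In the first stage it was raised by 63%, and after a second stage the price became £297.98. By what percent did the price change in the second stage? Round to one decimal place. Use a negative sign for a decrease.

-46.1%

After the first stage: £339.17 × 1.63 = £552.8471.
Second-stage multiplier: £297.98 ÷ £552.8471 ≈ 0.53899.
That is a change of -46.1%.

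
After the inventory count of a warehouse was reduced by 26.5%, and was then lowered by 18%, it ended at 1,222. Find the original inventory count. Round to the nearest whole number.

2,028

The overall multiplier applied was 0.735 × 0.82 = 0.6027.
So the original inventory count was 1,222 ÷ 0.6027 ≈ 2,028.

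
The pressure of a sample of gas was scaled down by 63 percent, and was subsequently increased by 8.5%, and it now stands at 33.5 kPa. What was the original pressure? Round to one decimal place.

The overall multiplier applied was 0.37 × 1.085 = 0.40145.
So the original pressure was 33.5 ÷ 0.40145 ≈ 83.4 kPa.

83.4 kPa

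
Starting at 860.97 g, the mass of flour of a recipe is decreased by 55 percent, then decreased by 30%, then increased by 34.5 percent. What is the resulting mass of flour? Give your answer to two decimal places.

Each change multiplies by a factor: 0.45 × 0.7 × 1.345 = 0.423675.
860.97 × 0.423675 = 364.77146475 ≈ 364.77.

364.77 g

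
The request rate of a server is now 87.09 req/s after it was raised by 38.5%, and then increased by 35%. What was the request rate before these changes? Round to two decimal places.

46.58 req/s

Undoing the 35% increase: 87.09 ÷ 1.35 ≈ 64.511111.
Undoing the 38.5% increase: 64.511111 ÷ 1.385 ≈ 46.58 req/s.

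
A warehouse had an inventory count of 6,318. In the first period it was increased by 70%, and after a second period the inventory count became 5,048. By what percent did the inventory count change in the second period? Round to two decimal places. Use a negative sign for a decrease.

-53.00%

After the first period: 6,318 × 1.7 = 10740.6.
Second-period multiplier: 5,048 ÷ 10740.6 ≈ 0.469992.
That is a change of -53.00%.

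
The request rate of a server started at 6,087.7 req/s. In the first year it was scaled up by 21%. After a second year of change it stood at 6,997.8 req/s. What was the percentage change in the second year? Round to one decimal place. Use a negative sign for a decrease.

-5.0%

After the first year: 6,087.7 × 1.21 = 7366.117.
Second-year multiplier: 6,997.8 ÷ 7366.117 ≈ 0.95.
That is a change of -5.0%.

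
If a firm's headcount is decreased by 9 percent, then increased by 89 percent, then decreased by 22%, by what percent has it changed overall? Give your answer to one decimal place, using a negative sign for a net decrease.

34.2%

The combined multiplier is 0.91 × 1.89 × 0.78 = 1.341522.
That corresponds to an increase of 34.2%.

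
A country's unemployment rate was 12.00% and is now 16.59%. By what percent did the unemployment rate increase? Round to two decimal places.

The change is 16.59 − 12.00 = 4.59 percentage points.
Relative to the original 12.00%, that is 4.59 ÷ 12.00 = 38.25%.
So the unemployment rate rose by 38.25%.

38.25%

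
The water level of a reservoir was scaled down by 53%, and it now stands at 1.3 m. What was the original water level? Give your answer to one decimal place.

The overall multiplier applied was 0.47.
So the original water level was 1.3 ÷ 0.47 ≈ 2.8 m.

2.8 m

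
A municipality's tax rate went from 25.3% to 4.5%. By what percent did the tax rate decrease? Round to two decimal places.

82.21%

The change is 4.5 − 25.3 = -20.8 percentage points.
Relative to the original 25.3%, that is -20.8 ÷ 25.3 ≈ -82.21%.
So the tax rate fell by 82.21%.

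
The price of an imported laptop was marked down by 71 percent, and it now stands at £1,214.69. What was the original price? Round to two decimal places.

£4,188.59

The overall multiplier applied was 0.29.
So the original price was £1,214.69 ÷ 0.29 ≈ £4,188.59.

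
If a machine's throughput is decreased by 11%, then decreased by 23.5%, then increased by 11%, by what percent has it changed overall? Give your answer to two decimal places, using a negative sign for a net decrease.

The combined multiplier is 0.89 × 0.765 × 1.11 = 0.7557435.
That corresponds to a decrease of 24.43%.

-24.43%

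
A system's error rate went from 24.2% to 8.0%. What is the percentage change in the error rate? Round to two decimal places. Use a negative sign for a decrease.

The change is 8.0 − 24.2 = -16.2 percentage points.
Relative to the original 24.2%, that is -16.2 ÷ 24.2 ≈ -66.94%.

-66.94%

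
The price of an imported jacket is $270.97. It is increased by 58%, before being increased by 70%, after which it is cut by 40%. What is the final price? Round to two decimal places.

$436.70

Each change multiplies by a factor: 1.58 × 1.7 × 0.6 = 1.6116.
$270.97 × 1.6116 = $436.695252 ≈ $436.70.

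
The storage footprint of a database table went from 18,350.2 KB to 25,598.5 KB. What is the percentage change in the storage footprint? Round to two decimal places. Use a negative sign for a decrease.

39.50%

Change: 25,598.5 − 18,350.2 = 7,248.3.
Relative to the original: 7,248.3 ÷ 18,350.2 ≈ 39.50%.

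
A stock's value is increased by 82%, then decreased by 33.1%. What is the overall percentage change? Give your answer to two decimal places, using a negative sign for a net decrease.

21.76%

An 82% increase multiplies by 1.82.
Then a 33.1% decrease: 1.82 × 0.669 = 1.21758.
Overall factor 1.21758, i.e. 21.76%.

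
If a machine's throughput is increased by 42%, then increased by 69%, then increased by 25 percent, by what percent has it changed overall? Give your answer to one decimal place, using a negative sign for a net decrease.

200.0%

A 42% increase multiplies by 1.42.
Then a 69% increase: 1.42 × 1.69 = 2.3998.
Then a 25% increase: 2.3998 × 1.25 = 2.99975.
Overall factor 2.99975, i.e. 200.0%.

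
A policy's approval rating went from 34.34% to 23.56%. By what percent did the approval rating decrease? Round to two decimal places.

The change is 23.56 − 34.34 = -10.78 percentage points.
Relative to the original 34.34%, that is -10.78 ÷ 34.34 ≈ -31.39%.
So the approval rating fell by 31.39%.

31.39%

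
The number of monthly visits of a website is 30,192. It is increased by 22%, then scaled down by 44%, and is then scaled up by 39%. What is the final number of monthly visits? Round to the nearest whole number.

28,672

Each change multiplies by a factor: 1.22 × 0.56 × 1.39 = 0.949648.
30,192 × 0.949648 = 28671.772416 ≈ 28,672.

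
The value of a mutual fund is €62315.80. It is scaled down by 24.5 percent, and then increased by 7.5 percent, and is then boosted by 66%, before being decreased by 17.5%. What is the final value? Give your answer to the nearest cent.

€69265.29

Each change multiplies by a factor: 0.755 × 1.075 × 1.66 × 0.825 = 1.1115204375.
€62315.80 × 1.1115204375 = €69265.2852791625 ≈ €69265.29.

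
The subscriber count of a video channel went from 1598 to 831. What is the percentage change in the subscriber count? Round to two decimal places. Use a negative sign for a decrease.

Change: 831 − 1598 = -767.
Relative to the original: -767 ÷ 1598 ≈ -48.00%.

-48.00%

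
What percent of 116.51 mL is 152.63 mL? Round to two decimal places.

152.63 mL ÷ 116.51 mL ≈ 131.00%.

131.00%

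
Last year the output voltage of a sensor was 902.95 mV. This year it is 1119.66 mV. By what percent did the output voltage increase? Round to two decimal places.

24.00%

Change: 1119.66 − 902.95 = 216.71.
Relative to the original: 216.71 ÷ 902.95 ≈ 24.00%.
So the output voltage increased by 24.00%.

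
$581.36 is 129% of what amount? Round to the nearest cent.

$450.67

$581.36 ÷ 1.29 ≈ $450.67.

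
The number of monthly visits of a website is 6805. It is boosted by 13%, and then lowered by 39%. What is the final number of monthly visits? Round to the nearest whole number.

13% increase: 6805 × 1.13 = 7689.65.
After the 39% decrease: 7689.65 × 0.61 = 4690.6865 ≈ 4691.

4691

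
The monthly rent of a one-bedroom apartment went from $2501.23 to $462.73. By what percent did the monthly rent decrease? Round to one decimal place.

81.5%

Change: $462.73 − $2501.23 = -$2038.50.
Relative to the original: -$2038.50 ÷ $2501.23 ≈ -81.5%.
So the monthly rent decreased by 81.5%.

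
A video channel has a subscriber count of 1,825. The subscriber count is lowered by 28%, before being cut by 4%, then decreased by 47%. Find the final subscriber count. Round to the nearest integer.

669

Each change multiplies by a factor: 0.72 × 0.96 × 0.53 = 0.366336.
1,825 × 0.366336 = 668.5632 ≈ 669.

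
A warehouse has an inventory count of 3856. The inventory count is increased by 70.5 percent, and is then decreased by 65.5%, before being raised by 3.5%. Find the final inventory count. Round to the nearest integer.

2348

Apply the 70.5% increase: 3856 × 1.705 = 6574.48.
65.5% decrease: 6574.48 × 0.345 = 2268.1956.
3.5% increase: 2268.1956 × 1.035 = 2347.582446 ≈ 2348.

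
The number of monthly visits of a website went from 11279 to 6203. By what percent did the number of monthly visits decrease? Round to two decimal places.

Change: 6203 − 11279 = -5076.
Relative to the original: -5076 ÷ 11279 ≈ -45.00%.
So the number of monthly visits decreased by 45.00%.

45.00%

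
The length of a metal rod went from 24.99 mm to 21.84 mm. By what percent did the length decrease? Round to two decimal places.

Change: 21.84 − 24.99 = -3.15.
Relative to the original: -3.15 ÷ 24.99 ≈ -12.61%.
So the length decreased by 12.61%.

12.61%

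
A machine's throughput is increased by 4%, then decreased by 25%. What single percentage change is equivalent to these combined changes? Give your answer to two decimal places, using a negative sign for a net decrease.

-22.00%

The combined multiplier is 1.04 × 0.75 = 0.78.
That corresponds to a decrease of 22.00%.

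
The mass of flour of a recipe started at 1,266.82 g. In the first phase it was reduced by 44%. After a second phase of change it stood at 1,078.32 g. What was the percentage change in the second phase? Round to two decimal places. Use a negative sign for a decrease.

After the first phase: 1,266.82 × 0.56 = 709.4192.
Second-phase multiplier: 1,078.32 ÷ 709.4192 ≈ 1.520004.
That is a change of 52.00%.

52.00%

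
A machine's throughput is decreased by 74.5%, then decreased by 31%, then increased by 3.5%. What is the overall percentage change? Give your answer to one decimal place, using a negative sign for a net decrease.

The combined multiplier is 0.255 × 0.69 × 1.035 = 0.18210825.
That corresponds to a decrease of 81.8%.

-81.8%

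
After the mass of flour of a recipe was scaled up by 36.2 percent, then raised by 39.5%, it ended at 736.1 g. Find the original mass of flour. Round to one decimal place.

387.4 g

Undoing the 39.5% increase: 736.1 ÷ 1.395 ≈ 527.670251.
Undoing the 36.2% increase: 527.670251 ÷ 1.362 ≈ 387.4 g.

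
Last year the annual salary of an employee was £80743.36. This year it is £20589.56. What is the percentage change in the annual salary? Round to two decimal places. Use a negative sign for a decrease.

-74.50%

Change: £20589.56 − £80743.36 = -£60153.80.
Relative to the original: -£60153.80 ÷ £80743.36 ≈ -74.50%.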